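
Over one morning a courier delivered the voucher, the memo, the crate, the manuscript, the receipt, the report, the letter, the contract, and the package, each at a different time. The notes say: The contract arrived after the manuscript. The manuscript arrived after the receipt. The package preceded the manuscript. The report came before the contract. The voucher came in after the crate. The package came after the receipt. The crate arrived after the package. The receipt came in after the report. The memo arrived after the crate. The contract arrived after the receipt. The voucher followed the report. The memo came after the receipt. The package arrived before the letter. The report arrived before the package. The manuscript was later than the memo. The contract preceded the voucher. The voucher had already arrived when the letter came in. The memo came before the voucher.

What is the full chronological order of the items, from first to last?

The constraints fix every adjacent pair, so only one ordering works:
the report → the receipt → the package → the crate → the memo → the manuscript → the contract → the voucher → the letter.

the report, the receipt, the package, the crate, the memo, the manuscript, the contract, the voucher, the letter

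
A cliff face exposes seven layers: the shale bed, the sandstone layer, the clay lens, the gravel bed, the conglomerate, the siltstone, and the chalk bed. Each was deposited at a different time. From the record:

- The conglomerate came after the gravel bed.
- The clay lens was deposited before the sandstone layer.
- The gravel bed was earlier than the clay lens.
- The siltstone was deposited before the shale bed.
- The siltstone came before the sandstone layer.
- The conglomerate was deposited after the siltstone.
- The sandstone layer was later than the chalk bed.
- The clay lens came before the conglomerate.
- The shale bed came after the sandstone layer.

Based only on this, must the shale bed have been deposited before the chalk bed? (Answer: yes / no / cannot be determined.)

no

Tracing the constraints gives the chalk bed → the sandstone layer → the shale bed, so the chalk bed must come before the shale bed.
That means the shale bed cannot be before the chalk bed.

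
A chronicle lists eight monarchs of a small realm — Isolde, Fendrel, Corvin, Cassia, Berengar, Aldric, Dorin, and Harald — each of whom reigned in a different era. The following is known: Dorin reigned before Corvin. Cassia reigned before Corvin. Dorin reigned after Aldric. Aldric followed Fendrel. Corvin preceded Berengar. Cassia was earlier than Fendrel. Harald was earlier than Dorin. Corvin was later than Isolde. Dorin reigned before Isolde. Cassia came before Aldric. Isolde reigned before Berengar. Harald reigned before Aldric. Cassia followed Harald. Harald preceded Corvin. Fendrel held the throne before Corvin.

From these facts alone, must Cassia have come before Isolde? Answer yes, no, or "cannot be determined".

yes

Chain the constraints: Cassia → Aldric → Dorin → Isolde. Each link is directly stated, so Cassia comes before Isolde.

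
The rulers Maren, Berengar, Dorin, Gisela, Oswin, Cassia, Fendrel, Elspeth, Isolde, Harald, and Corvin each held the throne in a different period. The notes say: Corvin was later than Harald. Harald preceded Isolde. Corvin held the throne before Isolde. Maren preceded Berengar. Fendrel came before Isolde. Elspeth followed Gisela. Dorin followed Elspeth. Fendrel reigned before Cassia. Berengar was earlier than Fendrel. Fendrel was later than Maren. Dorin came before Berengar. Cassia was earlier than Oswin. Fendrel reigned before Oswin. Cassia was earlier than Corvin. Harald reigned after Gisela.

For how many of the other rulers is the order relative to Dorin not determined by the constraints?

Forced before Dorin: Elspeth and Gisela; forced after Dorin: Berengar, Cassia, Corvin, Fendrel, Isolde, and Oswin.
That leaves Harald and Maren with no forced order relative to Dorin — 2.

2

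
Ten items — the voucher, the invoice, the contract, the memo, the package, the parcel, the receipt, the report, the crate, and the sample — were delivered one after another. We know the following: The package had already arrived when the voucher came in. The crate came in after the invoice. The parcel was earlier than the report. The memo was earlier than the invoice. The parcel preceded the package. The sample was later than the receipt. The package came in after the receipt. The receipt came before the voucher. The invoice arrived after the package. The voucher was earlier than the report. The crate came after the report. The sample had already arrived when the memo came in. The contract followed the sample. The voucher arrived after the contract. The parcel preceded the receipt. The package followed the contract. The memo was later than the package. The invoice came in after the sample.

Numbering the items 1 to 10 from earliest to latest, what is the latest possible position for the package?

5

The package must come before the crate, the invoice, the memo, the report, and the voucher — 5 items forced after it.
Everything else can be placed before the package in some valid order, so the package can sit as late as position 10 − 5 = 5.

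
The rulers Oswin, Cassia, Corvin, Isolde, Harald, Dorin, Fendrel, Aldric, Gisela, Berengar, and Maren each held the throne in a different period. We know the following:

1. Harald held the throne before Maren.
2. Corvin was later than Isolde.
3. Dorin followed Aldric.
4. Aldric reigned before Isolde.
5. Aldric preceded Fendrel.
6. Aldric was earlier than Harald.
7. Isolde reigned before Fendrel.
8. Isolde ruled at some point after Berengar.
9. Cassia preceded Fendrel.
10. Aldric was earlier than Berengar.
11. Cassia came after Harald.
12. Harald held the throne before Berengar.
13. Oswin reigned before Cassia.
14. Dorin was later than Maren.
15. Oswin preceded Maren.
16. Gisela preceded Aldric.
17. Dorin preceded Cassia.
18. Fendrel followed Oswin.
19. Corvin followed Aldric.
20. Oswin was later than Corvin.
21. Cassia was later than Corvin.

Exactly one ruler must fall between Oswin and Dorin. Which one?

Tracing the constraints gives Oswin → Maren → Dorin, so Maren sits after Oswin and before Dorin.
No other ruler is forced both after Oswin and before Dorin.

Maren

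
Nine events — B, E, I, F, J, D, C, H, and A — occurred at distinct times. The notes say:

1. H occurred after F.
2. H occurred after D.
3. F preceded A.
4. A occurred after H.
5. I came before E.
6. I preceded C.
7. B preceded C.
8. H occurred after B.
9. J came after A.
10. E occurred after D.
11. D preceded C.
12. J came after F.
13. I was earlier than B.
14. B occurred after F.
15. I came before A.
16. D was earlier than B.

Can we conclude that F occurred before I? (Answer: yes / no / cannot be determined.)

No chain of stated constraints runs from F to I, and none runs from I to F either.
So the relative order of F and I is not fixed by the given facts.

cannot be determined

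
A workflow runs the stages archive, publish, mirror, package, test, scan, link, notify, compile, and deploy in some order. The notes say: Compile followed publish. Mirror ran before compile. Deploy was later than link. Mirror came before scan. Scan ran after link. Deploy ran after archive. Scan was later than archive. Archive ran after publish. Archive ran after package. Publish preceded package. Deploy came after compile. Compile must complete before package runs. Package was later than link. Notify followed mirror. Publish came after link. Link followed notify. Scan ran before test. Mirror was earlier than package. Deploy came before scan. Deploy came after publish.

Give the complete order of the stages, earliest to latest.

mirror, notify, link, publish, compile, package, archive, deploy, scan, test

The constraints fix every adjacent pair, so only one ordering works:
mirror → notify → link → publish → compile → package → archive → deploy → scan → test.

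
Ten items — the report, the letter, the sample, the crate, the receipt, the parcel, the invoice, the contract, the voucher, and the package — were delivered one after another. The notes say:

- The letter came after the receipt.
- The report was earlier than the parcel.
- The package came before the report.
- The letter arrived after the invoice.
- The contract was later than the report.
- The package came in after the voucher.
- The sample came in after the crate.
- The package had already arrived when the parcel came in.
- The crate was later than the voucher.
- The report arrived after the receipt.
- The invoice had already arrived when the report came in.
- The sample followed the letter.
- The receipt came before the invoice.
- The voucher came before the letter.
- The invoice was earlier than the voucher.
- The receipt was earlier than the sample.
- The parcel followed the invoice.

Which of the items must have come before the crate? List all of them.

the invoice, the receipt, the voucher

Directly stated before the crate: the voucher.
The invoice reaches the crate via the invoice → the voucher → the crate.
The receipt reaches the crate via the receipt → the invoice → the voucher → the crate.
No chain forces the letter (or any of the others) ahead of the crate.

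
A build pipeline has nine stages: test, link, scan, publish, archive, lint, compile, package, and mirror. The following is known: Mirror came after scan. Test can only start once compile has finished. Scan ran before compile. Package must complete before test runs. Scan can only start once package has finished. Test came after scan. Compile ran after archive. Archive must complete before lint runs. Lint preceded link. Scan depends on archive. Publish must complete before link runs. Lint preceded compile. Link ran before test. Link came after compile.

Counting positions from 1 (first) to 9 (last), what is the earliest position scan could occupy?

3

Archive and package must both come before scan — 2 forced predecessors.
Nothing else is forced ahead of scan, so its earliest slot is position 2 + 1 = 3.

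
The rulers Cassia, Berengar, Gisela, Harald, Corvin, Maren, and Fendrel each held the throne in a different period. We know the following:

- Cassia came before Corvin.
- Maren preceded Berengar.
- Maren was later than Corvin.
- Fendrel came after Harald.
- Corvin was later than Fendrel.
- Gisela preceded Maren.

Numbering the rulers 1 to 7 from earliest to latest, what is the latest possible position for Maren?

Maren must come before Berengar — 1 ruler forced after them.
Everything else can be placed before Maren in some valid order, so Maren can sit as late as position 7 − 1 = 6.

6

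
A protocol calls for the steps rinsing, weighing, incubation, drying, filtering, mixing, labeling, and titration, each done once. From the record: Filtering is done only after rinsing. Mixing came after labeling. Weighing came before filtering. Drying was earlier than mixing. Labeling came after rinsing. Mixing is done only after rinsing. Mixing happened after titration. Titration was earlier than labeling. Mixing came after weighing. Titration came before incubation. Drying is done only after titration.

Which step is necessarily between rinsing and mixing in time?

Tracing the constraints gives rinsing → labeling → mixing, so labeling sits after rinsing and before mixing.
No other step is forced both after rinsing and before mixing.

labeling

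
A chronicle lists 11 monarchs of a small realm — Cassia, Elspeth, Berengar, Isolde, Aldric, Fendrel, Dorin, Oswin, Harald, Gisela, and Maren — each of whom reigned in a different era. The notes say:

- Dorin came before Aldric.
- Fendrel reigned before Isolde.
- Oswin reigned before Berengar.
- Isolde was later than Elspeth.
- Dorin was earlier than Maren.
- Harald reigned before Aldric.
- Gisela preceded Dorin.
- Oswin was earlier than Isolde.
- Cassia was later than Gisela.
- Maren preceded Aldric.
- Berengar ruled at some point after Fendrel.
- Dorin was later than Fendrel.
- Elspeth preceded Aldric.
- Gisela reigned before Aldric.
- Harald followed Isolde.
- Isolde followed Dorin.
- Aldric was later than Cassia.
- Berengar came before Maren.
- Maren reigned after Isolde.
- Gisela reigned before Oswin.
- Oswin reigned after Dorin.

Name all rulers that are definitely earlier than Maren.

Berengar, Dorin, Elspeth, Fendrel, Gisela, Isolde, Oswin

Directly stated before Maren: Berengar, Dorin, and Isolde.
Elspeth reaches Maren via Elspeth → Isolde → Maren.
Fendrel reaches Maren via Fendrel → Isolde → Maren.
Gisela reaches Maren via Gisela → Dorin → Maren.
Likewise Oswin reaches Maren by chaining the stated constraints.
No chain forces Cassia (or any of the others) ahead of Maren.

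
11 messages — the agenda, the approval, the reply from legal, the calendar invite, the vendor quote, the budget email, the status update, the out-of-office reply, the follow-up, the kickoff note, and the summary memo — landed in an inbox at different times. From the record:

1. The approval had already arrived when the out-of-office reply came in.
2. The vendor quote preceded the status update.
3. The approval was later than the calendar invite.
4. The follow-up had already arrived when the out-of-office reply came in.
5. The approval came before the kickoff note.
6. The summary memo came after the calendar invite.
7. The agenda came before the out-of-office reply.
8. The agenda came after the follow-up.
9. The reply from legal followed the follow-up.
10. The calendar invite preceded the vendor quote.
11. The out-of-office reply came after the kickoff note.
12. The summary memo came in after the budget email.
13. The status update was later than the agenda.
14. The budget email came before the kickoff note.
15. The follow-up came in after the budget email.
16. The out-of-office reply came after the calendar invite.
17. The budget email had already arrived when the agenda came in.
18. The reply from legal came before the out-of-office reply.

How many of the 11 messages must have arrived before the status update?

5

Directly stated before the status update: the agenda and the vendor quote.
The budget email reaches the status update via the budget email → the agenda → the status update.
The calendar invite reaches the status update via the calendar invite → the vendor quote → the status update.
The follow-up reaches the status update via the follow-up → the agenda → the status update.
That's the agenda, the budget email, the calendar invite, the follow-up, and the vendor quote — 5 in all.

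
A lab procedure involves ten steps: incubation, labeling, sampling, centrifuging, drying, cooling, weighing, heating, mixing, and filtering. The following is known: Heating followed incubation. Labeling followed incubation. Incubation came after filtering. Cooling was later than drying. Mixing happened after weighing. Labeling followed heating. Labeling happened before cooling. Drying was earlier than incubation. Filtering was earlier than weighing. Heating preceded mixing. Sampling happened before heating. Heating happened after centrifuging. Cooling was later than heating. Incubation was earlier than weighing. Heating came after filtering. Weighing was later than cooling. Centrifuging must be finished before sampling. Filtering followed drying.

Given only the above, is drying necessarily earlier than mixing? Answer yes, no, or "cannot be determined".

yes

Chain the constraints: drying → cooling → weighing → mixing. Each link is directly stated, so drying comes before mixing.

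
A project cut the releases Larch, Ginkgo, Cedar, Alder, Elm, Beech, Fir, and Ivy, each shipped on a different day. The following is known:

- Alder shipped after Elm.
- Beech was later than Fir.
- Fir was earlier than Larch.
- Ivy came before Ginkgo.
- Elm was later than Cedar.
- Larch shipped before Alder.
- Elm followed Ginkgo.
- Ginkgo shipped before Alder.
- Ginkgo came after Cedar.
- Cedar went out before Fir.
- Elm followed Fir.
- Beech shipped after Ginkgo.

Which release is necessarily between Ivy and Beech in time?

Tracing the constraints gives Ivy → Ginkgo → Beech, so Ginkgo sits after Ivy and before Beech.
No other release is forced both after Ivy and before Beech.

Ginkgo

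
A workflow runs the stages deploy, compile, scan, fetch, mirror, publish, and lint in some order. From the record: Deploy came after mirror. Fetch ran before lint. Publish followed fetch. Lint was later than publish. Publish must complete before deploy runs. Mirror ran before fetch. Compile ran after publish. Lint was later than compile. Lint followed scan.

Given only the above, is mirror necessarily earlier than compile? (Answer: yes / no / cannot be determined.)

yes

Chain the constraints: mirror → fetch → publish → compile. Each link is directly stated, so mirror comes before compile.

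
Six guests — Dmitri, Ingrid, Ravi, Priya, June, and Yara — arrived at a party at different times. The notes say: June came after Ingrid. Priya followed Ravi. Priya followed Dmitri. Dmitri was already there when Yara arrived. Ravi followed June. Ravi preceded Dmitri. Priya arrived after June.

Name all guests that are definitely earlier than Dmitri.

Directly stated before Dmitri: Ravi.
Ingrid reaches Dmitri via Ingrid → June → Ravi → Dmitri.
June reaches Dmitri via June → Ravi → Dmitri.

Ingrid, June, Ravi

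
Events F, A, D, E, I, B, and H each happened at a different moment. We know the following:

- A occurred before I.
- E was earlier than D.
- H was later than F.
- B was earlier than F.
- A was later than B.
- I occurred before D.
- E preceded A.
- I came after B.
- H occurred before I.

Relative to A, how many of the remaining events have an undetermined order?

2

Forced before A: B and E; forced after A: D and I.
That leaves F and H with no forced order relative to A — 2.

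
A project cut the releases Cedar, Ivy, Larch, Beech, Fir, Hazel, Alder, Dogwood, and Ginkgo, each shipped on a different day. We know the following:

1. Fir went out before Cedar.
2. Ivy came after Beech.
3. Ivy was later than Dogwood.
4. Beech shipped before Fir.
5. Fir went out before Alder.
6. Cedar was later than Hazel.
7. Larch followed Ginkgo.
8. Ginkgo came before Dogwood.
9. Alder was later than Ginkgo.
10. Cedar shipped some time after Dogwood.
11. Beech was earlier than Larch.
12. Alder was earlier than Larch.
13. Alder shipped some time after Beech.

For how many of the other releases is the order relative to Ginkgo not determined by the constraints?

Forced after Ginkgo: Alder, Cedar, Dogwood, Ivy, and Larch.
That leaves Beech, Fir, and Hazel with no forced order relative to Ginkgo — 3.

3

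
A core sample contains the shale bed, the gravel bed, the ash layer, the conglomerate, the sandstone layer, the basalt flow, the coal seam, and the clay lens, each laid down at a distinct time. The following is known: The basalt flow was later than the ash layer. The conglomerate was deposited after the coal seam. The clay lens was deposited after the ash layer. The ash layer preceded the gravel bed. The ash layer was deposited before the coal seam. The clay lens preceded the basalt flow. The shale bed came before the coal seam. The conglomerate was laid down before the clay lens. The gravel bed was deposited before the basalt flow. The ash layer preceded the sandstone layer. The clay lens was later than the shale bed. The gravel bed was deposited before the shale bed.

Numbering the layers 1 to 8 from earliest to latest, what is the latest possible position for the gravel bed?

3

The gravel bed must come before the basalt flow, the clay lens, the coal seam, the conglomerate, and the shale bed — 5 layers forced after it.
Everything else can be placed before the gravel bed in some valid order, so the gravel bed can sit as late as position 8 − 5 = 3.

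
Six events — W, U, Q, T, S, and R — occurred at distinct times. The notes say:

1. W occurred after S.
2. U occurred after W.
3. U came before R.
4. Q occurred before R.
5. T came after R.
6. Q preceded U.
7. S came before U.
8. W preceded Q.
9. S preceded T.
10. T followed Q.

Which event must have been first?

S

S has a chain of constraints placing it before every other event, so S must be first.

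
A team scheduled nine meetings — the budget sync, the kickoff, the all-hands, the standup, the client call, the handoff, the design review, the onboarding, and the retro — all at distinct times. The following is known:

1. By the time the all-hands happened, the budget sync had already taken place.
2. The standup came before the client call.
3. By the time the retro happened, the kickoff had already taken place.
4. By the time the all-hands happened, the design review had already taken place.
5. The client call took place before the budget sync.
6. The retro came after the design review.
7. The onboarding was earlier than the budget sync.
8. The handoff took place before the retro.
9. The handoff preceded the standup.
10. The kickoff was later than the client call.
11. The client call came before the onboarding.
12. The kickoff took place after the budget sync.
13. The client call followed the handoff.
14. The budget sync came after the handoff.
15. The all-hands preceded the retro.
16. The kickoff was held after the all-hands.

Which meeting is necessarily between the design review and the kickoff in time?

Tracing the constraints gives the design review → the all-hands → the kickoff, so the all-hands sits after the design review and before the kickoff.
No other meeting is forced both after the design review and before the kickoff.

the all-hands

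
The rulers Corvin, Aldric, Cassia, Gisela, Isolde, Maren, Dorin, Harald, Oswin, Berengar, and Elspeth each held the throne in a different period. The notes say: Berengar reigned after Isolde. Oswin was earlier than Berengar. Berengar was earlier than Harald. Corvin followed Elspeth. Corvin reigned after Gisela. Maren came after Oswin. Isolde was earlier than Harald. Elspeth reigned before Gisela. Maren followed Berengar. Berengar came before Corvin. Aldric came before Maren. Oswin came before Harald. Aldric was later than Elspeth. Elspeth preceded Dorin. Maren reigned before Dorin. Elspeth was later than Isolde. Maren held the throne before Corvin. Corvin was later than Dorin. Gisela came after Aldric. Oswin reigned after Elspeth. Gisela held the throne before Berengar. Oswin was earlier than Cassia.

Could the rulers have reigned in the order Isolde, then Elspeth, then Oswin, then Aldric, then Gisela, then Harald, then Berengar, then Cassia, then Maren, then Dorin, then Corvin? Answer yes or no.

no

The constraints require Berengar before Harald, but in the proposed sequence Harald appears ahead of Berengar. That one violation is enough.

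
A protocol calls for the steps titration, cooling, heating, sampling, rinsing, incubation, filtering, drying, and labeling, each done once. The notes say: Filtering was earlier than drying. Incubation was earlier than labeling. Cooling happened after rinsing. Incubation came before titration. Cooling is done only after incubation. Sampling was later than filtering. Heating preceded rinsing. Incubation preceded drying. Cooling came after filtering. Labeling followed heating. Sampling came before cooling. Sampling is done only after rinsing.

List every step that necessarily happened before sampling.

filtering, heating, rinsing

Directly stated before sampling: filtering and rinsing.
Heating reaches sampling via heating → rinsing → sampling.
No chain forces labeling (or any of the others) ahead of sampling.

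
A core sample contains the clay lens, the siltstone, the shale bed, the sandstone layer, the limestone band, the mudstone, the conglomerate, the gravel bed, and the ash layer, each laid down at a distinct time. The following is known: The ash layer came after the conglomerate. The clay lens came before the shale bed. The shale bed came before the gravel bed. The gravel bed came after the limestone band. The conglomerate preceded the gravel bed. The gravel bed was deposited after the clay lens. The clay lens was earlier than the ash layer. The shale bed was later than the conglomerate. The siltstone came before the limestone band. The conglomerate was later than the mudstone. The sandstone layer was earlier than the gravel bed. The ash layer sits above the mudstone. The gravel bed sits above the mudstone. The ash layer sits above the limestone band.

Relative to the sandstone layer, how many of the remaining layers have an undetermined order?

Forced after the sandstone layer: the gravel bed.
That leaves the ash layer, the clay lens, the conglomerate, the limestone band, the mudstone, the shale bed, and the siltstone with no forced order relative to the sandstone layer — 7.

7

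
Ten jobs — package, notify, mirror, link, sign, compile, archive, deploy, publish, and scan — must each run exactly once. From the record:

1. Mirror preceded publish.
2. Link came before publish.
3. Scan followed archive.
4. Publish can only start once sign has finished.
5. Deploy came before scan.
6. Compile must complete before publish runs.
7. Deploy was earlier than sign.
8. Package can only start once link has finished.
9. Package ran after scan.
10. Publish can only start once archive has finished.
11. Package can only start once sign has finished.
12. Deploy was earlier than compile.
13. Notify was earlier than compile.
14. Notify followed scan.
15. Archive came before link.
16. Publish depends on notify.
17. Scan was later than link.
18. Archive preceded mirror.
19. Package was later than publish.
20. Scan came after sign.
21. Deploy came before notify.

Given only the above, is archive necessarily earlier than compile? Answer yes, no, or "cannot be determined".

yes

Chain the constraints: archive → scan → notify → compile. Each link is directly stated, so archive comes before compile.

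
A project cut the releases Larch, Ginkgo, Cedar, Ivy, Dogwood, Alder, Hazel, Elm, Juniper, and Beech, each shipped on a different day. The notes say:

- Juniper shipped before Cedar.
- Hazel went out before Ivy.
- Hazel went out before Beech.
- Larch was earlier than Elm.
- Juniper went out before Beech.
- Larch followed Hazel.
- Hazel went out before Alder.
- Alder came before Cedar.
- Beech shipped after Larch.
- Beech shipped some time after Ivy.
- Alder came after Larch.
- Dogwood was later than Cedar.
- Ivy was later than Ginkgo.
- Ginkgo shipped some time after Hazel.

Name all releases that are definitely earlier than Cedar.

Alder, Hazel, Juniper, Larch

Directly stated before Cedar: Alder and Juniper.
Hazel reaches Cedar via Hazel → Alder → Cedar.
Larch reaches Cedar via Larch → Alder → Cedar.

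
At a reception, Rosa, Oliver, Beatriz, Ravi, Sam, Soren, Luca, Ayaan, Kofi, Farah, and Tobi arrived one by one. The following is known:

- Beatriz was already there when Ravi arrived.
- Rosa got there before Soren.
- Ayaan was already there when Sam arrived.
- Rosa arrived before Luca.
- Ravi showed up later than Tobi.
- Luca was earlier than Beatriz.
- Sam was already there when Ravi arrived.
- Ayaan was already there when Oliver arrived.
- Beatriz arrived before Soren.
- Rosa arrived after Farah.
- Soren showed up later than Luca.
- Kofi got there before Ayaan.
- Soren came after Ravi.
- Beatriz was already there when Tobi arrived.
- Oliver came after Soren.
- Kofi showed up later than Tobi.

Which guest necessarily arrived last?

Every other guest has a chain of constraints placing them before Oliver, so Oliver is last.

Oliver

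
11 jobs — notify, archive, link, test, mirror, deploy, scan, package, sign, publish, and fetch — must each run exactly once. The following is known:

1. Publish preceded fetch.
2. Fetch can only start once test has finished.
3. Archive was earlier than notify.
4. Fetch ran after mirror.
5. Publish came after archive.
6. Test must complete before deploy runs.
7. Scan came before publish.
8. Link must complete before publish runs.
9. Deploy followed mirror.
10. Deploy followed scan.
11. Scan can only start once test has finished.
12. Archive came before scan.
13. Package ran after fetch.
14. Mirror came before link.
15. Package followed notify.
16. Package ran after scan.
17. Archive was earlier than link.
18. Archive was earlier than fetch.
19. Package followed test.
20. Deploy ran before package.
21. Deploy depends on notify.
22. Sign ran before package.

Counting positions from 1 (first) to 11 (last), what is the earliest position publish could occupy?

6

Archive, link, mirror, scan, and test must all come before publish — 5 forced predecessors.
Nothing else is forced ahead of publish, so its earliest slot is position 5 + 1 = 6.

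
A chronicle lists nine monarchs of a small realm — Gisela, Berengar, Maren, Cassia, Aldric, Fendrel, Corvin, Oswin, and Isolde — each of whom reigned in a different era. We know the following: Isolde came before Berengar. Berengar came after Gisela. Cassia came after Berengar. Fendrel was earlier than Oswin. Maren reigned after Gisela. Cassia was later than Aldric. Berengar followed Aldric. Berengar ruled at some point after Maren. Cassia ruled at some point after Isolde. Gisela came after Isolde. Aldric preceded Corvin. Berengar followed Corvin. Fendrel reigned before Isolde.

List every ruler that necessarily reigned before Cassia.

Aldric, Berengar, Corvin, Fendrel, Gisela, Isolde, Maren

Directly stated before Cassia: Aldric, Berengar, and Isolde.
Corvin reaches Cassia via Corvin → Berengar → Cassia.
Fendrel reaches Cassia via Fendrel → Isolde → Cassia.
Gisela reaches Cassia via Gisela → Berengar → Cassia.
Likewise Maren reaches Cassia by chaining the stated constraints.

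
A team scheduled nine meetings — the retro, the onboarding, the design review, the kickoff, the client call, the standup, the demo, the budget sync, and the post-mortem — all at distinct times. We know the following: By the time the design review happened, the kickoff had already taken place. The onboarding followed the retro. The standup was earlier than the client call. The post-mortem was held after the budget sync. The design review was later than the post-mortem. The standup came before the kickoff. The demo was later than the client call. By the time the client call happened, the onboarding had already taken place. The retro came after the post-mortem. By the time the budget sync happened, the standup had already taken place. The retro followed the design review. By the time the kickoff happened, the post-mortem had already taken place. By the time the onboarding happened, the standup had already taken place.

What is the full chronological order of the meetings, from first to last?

The constraints fix every adjacent pair, so only one ordering works:
the standup → the budget sync → the post-mortem → the kickoff → the design review → the retro → the onboarding → the client call → the demo.

the standup, the budget sync, the post-mortem, the kickoff, the design review, the retro, the onboarding, the client call, the demo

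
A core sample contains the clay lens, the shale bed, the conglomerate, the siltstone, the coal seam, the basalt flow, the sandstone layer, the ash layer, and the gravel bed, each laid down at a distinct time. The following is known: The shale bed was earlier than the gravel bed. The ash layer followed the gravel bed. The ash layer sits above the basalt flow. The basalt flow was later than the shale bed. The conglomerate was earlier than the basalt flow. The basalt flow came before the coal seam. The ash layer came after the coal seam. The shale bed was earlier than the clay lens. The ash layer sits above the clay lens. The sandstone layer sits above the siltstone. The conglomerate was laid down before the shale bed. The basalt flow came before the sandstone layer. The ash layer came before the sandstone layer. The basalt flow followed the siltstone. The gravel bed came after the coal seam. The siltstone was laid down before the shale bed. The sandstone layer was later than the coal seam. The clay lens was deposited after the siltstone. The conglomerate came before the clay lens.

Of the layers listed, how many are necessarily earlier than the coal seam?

Directly stated before the coal seam: the basalt flow.
The conglomerate reaches the coal seam via the conglomerate → the basalt flow → the coal seam.
The shale bed reaches the coal seam via the shale bed → the basalt flow → the coal seam.
The siltstone reaches the coal seam via the siltstone → the basalt flow → the coal seam.
No chain forces the ash layer (or any of the others) ahead of the coal seam.
That's the basalt flow, the conglomerate, the shale bed, and the siltstone — 4 in all.

4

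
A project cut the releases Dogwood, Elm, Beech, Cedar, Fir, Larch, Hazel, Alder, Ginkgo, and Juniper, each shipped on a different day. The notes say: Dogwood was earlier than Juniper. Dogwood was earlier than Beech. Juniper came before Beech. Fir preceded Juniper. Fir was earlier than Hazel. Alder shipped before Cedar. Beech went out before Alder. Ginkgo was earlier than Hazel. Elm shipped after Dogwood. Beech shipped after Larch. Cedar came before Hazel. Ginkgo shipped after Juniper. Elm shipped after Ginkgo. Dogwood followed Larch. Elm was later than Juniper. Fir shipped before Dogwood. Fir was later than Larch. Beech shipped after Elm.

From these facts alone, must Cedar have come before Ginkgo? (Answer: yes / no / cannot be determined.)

Tracing the constraints gives Ginkgo → Elm → Beech → Alder → Cedar, so Ginkgo must come before Cedar.
That means Cedar cannot be before Ginkgo.

no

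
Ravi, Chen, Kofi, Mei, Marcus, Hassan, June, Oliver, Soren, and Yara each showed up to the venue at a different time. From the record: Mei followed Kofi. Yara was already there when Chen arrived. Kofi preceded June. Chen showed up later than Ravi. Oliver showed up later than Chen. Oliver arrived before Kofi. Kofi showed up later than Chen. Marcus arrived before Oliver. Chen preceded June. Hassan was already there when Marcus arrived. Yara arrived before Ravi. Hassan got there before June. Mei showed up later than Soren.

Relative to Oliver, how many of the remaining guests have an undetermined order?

1

Forced before Oliver: Chen, Hassan, Marcus, Ravi, and Yara; forced after Oliver: June, Kofi, and Mei.
That leaves Soren with no forced order relative to Oliver — 1.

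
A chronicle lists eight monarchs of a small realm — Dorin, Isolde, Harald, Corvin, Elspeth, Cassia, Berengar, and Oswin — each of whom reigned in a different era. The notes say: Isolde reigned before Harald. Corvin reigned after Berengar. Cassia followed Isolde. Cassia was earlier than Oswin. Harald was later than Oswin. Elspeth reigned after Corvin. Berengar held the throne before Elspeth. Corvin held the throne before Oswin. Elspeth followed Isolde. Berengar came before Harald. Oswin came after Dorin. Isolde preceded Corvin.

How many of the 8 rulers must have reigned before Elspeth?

Directly stated before Elspeth: Berengar, Corvin, and Isolde.
No chain forces Cassia (or any of the others) ahead of Elspeth.
That's Berengar, Corvin, and Isolde — 3 in all.

3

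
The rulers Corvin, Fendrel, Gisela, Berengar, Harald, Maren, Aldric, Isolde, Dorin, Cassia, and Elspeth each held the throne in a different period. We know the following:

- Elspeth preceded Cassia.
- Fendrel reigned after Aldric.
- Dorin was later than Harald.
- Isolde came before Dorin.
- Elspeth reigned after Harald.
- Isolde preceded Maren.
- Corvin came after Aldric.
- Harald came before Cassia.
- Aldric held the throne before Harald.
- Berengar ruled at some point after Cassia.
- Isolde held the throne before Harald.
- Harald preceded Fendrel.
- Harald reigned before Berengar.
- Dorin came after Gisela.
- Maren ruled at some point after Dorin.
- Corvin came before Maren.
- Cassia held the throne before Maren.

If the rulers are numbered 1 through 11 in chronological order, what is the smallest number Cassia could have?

5

Aldric, Elspeth, Harald, and Isolde must all come before Cassia — 4 forced predecessors.
Nothing else is forced ahead of Cassia, so their earliest slot is position 4 + 1 = 5.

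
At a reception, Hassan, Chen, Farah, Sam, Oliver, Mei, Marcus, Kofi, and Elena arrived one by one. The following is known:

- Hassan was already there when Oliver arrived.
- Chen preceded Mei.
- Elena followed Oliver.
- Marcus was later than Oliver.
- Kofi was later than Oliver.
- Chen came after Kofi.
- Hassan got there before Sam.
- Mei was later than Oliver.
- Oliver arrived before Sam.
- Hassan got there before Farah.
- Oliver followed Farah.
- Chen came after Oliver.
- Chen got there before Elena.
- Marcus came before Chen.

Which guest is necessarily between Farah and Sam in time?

Tracing the constraints gives Farah → Oliver → Sam, so Oliver sits after Farah and before Sam.
No other guest is forced both after Farah and before Sam.

Oliver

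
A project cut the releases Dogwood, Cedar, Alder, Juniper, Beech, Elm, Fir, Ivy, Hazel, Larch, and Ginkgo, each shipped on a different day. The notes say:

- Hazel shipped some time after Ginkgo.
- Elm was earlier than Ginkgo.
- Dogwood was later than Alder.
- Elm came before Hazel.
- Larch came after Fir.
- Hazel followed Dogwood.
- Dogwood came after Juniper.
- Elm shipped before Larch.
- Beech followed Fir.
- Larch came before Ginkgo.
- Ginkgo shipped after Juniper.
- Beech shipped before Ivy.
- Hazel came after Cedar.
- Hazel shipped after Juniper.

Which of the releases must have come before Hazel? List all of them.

Alder, Cedar, Dogwood, Elm, Fir, Ginkgo, Juniper, Larch

Directly stated before Hazel: Cedar, Dogwood, Elm, Ginkgo, and Juniper.
Alder reaches Hazel via Alder → Dogwood → Hazel.
Fir reaches Hazel via Fir → Larch → Ginkgo → Hazel.
Larch reaches Hazel via Larch → Ginkgo → Hazel.
No chain forces Ivy (or any of the others) ahead of Hazel.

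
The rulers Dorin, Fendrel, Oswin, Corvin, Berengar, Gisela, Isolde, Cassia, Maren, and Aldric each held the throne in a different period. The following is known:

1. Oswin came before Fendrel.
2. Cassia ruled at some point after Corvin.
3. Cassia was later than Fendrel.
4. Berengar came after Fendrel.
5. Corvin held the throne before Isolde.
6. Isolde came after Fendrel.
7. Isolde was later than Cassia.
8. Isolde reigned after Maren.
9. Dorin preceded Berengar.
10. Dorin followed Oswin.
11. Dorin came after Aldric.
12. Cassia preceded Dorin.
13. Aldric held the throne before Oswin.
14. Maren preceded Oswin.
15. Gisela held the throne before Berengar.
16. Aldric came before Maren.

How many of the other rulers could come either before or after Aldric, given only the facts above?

2

Forced after Aldric: Berengar, Cassia, Dorin, Fendrel, Isolde, Maren, and Oswin.
That leaves Corvin and Gisela with no forced order relative to Aldric — 2.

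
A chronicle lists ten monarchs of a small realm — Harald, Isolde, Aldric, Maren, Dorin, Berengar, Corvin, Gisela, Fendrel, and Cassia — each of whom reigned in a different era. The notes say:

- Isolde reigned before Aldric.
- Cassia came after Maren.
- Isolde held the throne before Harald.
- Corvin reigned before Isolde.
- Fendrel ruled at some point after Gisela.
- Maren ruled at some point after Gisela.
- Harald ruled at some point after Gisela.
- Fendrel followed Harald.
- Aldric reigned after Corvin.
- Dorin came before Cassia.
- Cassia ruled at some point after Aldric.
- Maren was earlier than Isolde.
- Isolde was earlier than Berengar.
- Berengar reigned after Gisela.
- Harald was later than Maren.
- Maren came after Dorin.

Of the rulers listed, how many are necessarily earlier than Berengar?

Directly stated before Berengar: Gisela and Isolde.
Corvin reaches Berengar via Corvin → Isolde → Berengar.
Dorin reaches Berengar via Dorin → Maren → Isolde → Berengar.
Maren reaches Berengar via Maren → Isolde → Berengar.
No chain forces Cassia (or any of the others) ahead of Berengar.
That's Corvin, Dorin, Gisela, Isolde, and Maren — 5 in all.

5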